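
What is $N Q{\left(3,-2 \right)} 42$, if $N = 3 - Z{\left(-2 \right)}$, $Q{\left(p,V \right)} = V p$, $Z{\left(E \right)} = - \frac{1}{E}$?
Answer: $-630$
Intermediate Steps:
$N = \frac{5}{2}$ ($N = 3 - - \frac{1}{-2} = 3 - \left(-1\right) \left(- \frac{1}{2}\right) = 3 - \frac{1}{2} = \frac{5}{2} \approx 2.5$)
$N Q{\left(3,-2 \right)} 42 = \frac{5 \left(\left(-2\right) 3\right)}{2} \cdot 42 = \frac{5}{2} \left(-6\right) 42 = \left(-15\right) 42 = -630$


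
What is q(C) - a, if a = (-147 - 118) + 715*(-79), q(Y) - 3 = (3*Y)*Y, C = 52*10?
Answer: 867953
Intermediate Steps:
C = 520
q(Y) = 3 + 3*Y**2 (q(Y) = 3 + (3*Y)*Y = 3 + 3*Y**2)
a = -56750 (a = -265 - 56485 = -56750)
q(C) - a = (3 + 3*520**2) - 1*(-56750) = (3 + 3*270400) + 56750 = (3 + 811200) + 56750 = 811203 + 56750 = 867953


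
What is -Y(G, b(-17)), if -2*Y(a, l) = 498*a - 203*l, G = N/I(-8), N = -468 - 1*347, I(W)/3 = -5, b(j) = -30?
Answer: 16574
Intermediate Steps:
I(W) = -15 (I(W) = 3*(-5) = -15)
N = -815 (N = -468 - 347 = -815)
G = 163/3 (G = -815/(-15) = -815*(-1/15) = 163/3 ≈ 54.333)
Y(a, l) = -249*a + 203*l/2 (Y(a, l) = -(498*a - 203*l)/2 = -(-203*l + 498*a)/2 = -249*a + 203*l/2)
-Y(G, b(-17)) = -(-249*163/3 + (203/2)*(-30)) = -(-13529 - 3045) = -1*(-16574) = 16574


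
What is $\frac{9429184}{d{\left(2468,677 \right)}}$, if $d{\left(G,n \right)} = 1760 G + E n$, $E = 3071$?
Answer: $\frac{9429184}{6422747} \approx 1.4681$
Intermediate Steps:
$d{\left(G,n \right)} = 1760 G + 3071 n$
$\frac{9429184}{d{\left(2468,677 \right)}} = \frac{9429184}{1760 \cdot 2468 + 3071 \cdot 677} = \frac{9429184}{4343680 + 2079067} = \frac{9429184}{6422747}$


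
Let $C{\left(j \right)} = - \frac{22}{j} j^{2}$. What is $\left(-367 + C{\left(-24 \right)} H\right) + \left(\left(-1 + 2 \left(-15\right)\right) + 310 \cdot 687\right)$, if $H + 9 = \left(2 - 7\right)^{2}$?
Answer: $221020$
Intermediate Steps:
$H = 16$ ($H = -9 + \left(2 - 7\right)^{2} = -9 + \left(-5\right)^{2} = -9 + 25 = 16$)
$C{\left(j \right)} = - 22 j$
$\left(-367 + C{\left(-24 \right)} H\right) + \left(\left(-1 + 2 \left(-15\right)\right) + 310 \cdot 687\right) = \left(-367 + \left(-22\right) \left(-24\right) 16\right) + \left(\left(-1 + 2 \left(-15\right)\right) + 310 \cdot 687\right) = \left(-367 + 528 \cdot 16\right) + \left(\left(-1 - 30\right) + 212970\right) = \left(-367 + 8448\right) + \left(-31 + 212970\right) = 8081 + 212939 = 221020$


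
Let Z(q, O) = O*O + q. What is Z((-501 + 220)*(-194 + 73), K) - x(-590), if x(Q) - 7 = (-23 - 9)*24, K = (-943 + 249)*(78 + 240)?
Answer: 48704993626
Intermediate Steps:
K = -220692 (K = -694*318 = -220692)
x(Q) = -761 (x(Q) = 7 + (-23 - 9)*24 = 7 - 32*24 = 7 - 768 = -761)
Z(q, O) = q + O**2 (Z(q, O) = O**2 + q = q + O**2)
Z((-501 + 220)*(-194 + 73), K) - x(-590) = ((-501 + 220)*(-194 + 73) + (-220692)**2) - 1*(-761) = (-281*(-121) + 48704958864) + 761 = (34001 + 48704958864) + 761 = 48704992865 + 761 = 48704993626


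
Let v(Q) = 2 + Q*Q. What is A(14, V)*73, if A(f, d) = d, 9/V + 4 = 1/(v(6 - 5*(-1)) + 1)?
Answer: -9052/55 ≈ -164.58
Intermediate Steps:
v(Q) = 2 + Q²
V = -124/55 (V = 9/(-4 + 1/((2 + (6 - 5*(-1))²) + 1)) = 9/(-4 + 1/((2 + (6 + 5)²) + 1)) = 9/(-4 + 1/((2 + 11²) + 1)) = 9/(-4 + 1/((2 + 121) + 1)) = 9/(-4 + 1/(123 + 1)) = 9/(-4 + 1/124) = 9/(-495/124) = 9*(-124/495) = -124/55 ≈ -2.2545)
A(14, V)*73 = -124/55*73 = -9052/55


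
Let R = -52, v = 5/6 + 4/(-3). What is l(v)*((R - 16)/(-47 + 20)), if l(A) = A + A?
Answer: -68/27 ≈ -2.5185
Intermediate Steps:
v = -½ (v = 5*(⅙) + 4*(-⅓) = ⅚ - 4/3 = -½ ≈ -0.50000)
l(A) = 2*A
l(v)*((R - 16)/(-47 + 20)) = (2*(-½))*((-52 - 16)/(-47 + 20)) = -(-68)/(-27) = -(-68)*(-1)/27 = -1*68/27 = -68/27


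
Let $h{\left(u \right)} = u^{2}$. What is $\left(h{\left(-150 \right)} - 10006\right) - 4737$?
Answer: $7757$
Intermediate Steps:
$\left(h{\left(-150 \right)} - 10006\right) - 4737 = \left(\left(-150\right)^{2} - 10006\right) - 4737 = \left(22500 - 10006\right) - 4737 = 12494 - 4737 = 7757$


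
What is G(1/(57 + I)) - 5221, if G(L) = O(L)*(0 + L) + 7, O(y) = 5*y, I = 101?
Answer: -130162291/24964 ≈ -5214.0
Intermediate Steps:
G(L) = 7 + 5*L² (G(L) = (5*L)*(0 + L) + 7 = (5*L)*L + 7 = 5*L² + 7 = 7 + 5*L²)
G(1/(57 + I)) - 5221 = (7 + 5*(1/(57 + 101))²) - 5221 = (7 + 5*(1/158)²) - 5221 = (7 + 5*(1/24964)) - 5221 = (7 + 5/24964) - 5221 = 174753/24964 - 5221 = -130162291/24964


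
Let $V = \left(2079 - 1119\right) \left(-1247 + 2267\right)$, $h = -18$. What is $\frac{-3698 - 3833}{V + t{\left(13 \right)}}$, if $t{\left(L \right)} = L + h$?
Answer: $- \frac{7531}{979195} \approx -0.007691$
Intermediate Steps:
$V = 979200$ ($V = 960 \cdot 1020 = 979200$)
$t{\left(L \right)} = -18 + L$ ($t{\left(L \right)} = L - 18 = -18 + L$)
$\frac{-3698 - 3833}{V + t{\left(13 \right)}} = \frac{-3698 - 3833}{979200 + \left(-18 + 13\right)} = - \frac{7531}{979200 - 5} = - \frac{7531}{979195}$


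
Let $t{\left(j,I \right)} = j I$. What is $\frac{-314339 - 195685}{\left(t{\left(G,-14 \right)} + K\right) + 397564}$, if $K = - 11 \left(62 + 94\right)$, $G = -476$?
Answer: $- \frac{63753}{50314} \approx -1.2671$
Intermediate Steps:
$t{\left(j,I \right)} = I j$
$K = -1716$ ($K = \left(-11\right) 156 = -1716$)
$\frac{-314339 - 195685}{\left(t{\left(G,-14 \right)} + K\right) + 397564} = \frac{-314339 - 195685}{\left(\left(-14\right) \left(-476\right) - 1716\right) + 397564} = - \frac{510024}{\left(6664 - 1716\right) + 397564} = - \frac{510024}{4948 + 397564} = - \frac{510024}{402512} = \left(-510024\right) \frac{1}{402512} = - \frac{63753}{50314}$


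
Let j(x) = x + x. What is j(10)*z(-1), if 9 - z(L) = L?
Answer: 200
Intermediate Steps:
z(L) = 9 - L
j(x) = 2*x
j(10)*z(-1) = (2*10)*(9 - 1*(-1)) = 20*(9 + 1) = 20*10 = 200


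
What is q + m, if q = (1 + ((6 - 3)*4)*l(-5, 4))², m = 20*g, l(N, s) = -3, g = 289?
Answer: 7005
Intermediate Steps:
m = 5780 (m = 20*289 = 5780)
q = 1225 (q = (1 + ((6 - 3)*4)*(-3))² = (1 + (3*4)*(-3))² = (1 + 12*(-3))² = (1 - 36)² = (-35)² = 1225)
q + m = 1225 + 5780 = 7005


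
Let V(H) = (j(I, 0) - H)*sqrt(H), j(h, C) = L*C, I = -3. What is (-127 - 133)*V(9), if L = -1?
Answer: 7020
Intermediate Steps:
j(h, C) = -C
V(H) = -H**(3/2) (V(H) = (-1*0 - H)*sqrt(H) = (0 - H)*sqrt(H) = (-H)*sqrt(H) = -H**(3/2))
(-127 - 133)*V(9) = (-127 - 133)*(-9**(3/2)) = -(-260)*27 = -260*(-27) = 7020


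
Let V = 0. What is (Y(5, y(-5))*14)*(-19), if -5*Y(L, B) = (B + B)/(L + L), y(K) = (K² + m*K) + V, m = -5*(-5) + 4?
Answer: -6384/5 ≈ -1276.8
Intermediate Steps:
m = 29 (m = 25 + 4 = 29)
y(K) = K² + 29*K (y(K) = (K² + 29*K) + 0 = K² + 29*K)
Y(L, B) = -B/(5*L) (Y(L, B) = -(B + B)/(5*(L + L)) = -2*B/(5*(2*L)) = -2*B*1/(2*L)/5 = -B/(5*L))
(Y(5, y(-5))*14)*(-19) = (-⅕*(-5*(29 - 5))/5*14)*(-19) = (-⅕*(-5*24)*⅕*14)*(-19) = (-⅕*(-120)*⅕*14)*(-19) = ((24/5)*14)*(-19) = (336/5)*(-19) = -6384/5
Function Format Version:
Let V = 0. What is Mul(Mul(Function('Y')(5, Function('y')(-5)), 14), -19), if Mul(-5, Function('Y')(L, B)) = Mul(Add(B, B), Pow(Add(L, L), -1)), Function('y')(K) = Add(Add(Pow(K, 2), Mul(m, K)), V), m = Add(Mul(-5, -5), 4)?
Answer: Rational(-6384, 5) ≈ -1276.8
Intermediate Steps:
m = 29 (m = Add(25, 4) = 29)
Function('y')(K) = Add(Pow(K, 2), Mul(29, K)) (Function('y')(K) = Add(Add(Pow(K, 2), Mul(29, K)), 0) = Add(Pow(K, 2), Mul(29, K)))
Function('Y')(L, B) = Mul(Rational(-1, 5), B, Pow(L, -1)) (Function('Y')(L, B) = Mul(Rational(-1, 5), Mul(Add(B, B), Pow(Add(L, L), -1))) = Mul(Rational(-1, 5), Mul(Mul(2, B), Pow(Mul(2, L), -1))) = Mul(Rational(-1, 5), Mul(Mul(2, B), Mul(Rational(1, 2), Pow(L, -1)))) = Mul(Rational(-1, 5), Mul(B, Pow(L, -1))) = Mul(Rational(-1, 5), B, Pow(L, -1)))
Mul(Mul(Function('Y')(5, Function('y')(-5)), 14), -19) = Mul(Mul(Mul(Rational(-1, 5), Mul(-5, Add(29, -5)), Pow(5, -1)), 14), -19) = Mul(Mul(Mul(Rational(-1, 5), Mul(-5, 24), Rational(1, 5)), 14), -19) = Mul(Mul(Mul(Rational(-1, 5), -120, Rational(1, 5)), 14), -19) = Mul(Mul(Rational(24, 5), 14), -19) = Mul(Rational(336, 5), -19) = Rational(-6384, 5)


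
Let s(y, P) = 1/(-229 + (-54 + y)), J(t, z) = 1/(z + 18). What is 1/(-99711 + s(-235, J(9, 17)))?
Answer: -518/51650299 ≈ -1.0029e-5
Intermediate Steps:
J(t, z) = 1/(18 + z)
s(y, P) = 1/(-283 + y)
1/(-99711 + s(-235, J(9, 17))) = 1/(-99711 + 1/(-283 - 235)) = 1/(-99711 + 1/(-518)) = 1/(-99711 - 1/518) = 1/(-51650299/518) = -518/51650299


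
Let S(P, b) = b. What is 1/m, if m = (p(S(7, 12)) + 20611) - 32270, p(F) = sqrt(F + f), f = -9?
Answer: -11659/135932278 - sqrt(3)/135932278 ≈ -8.5783e-5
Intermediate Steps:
p(F) = sqrt(-9 + F) (p(F) = sqrt(F - 9) = sqrt(-9 + F))
m = -11659 + sqrt(3) (m = (sqrt(-9 + 12) + 20611) - 32270 = (sqrt(3) + 20611) - 32270 = (20611 + sqrt(3)) - 32270 = -11659 + sqrt(3) ≈ -11657.)
1/m = 1/(-11659 + sqrt(3))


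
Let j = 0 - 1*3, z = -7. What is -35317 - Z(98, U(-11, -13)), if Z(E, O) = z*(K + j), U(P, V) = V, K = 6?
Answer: -35296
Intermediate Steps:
j = -3 (j = 0 - 3 = -3)
Z(E, O) = -21 (Z(E, O) = -7*(6 - 3) = -7*3 = -21)
-35317 - Z(98, U(-11, -13)) = -35317 - 1*(-21) = -35317 + 21 = -35296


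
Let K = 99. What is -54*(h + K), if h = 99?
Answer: -10692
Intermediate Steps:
-54*(h + K) = -54*(99 + 99) = -54*198 = -10692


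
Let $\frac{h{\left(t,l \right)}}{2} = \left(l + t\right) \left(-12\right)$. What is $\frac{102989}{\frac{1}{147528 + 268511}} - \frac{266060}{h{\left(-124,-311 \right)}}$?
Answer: $\frac{22366363964759}{522} \approx 4.2847 \cdot 10^{10}$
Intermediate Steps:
$h{\left(t,l \right)} = - 24 l - 24 t$ ($h{\left(t,l \right)} = 2 \left(l + t\right) \left(-12\right) = 2 \left(- 12 l - 12 t\right) = - 24 l - 24 t$)
$\frac{102989}{\frac{1}{147528 + 268511}} - \frac{266060}{h{\left(-124,-311 \right)}} = \frac{102989}{\frac{1}{147528 + 268511}} - \frac{266060}{\left(-24\right) \left(-311\right) - -2976} = \frac{102989}{\frac{1}{416039}} - \frac{266060}{7464 + 2976} = 102989 \frac{1}{\frac{1}{416039}} - \frac{266060}{10440} = 102989 \cdot 416039 - \frac{13303}{522} = 42847440571 - \frac{13303}{522} = \frac{22366363964759}{522}$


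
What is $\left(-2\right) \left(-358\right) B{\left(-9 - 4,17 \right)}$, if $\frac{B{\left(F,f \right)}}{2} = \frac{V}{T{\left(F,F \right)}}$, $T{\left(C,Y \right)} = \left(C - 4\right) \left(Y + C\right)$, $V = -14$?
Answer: $- \frac{10024}{221} \approx -45.357$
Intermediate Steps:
$T{\left(C,Y \right)} = \left(-4 + C\right) \left(C + Y\right)$
$B{\left(F,f \right)} = - \frac{28}{- 8 F + 2 F^{2}}$ ($B{\left(F,f \right)} = 2 \left(- \frac{14}{F^{2} - 4 F - 4 F + F F}\right) = 2 \left(- \frac{14}{F^{2} - 4 F - 4 F + F^{2}}\right) = 2 \left(- \frac{14}{- 8 F + 2 F^{2}}\right) = - \frac{28}{- 8 F + 2 F^{2}}$)
$\left(-2\right) \left(-358\right) B{\left(-9 - 4,17 \right)} = \left(-2\right) \left(-358\right) \left(- \frac{14}{\left(-9 - 4\right) \left(-4 - 13\right)}\right) = 716 \left(- \frac{14}{\left(-9 - 4\right) \left(-4 - 13\right)}\right) = 716 \left(- \frac{14}{\left(-13\right) \left(-4 - 13\right)}\right) = 716 \left(\left(-14\right) \left(- \frac{1}{13}\right) \frac{1}{-17}\right) = 716 \left(\left(-14\right) \left(- \frac{1}{13}\right) \left(- \frac{1}{17}\right)\right) = 716 \left(- \frac{14}{221}\right) = - \frac{10024}{221}$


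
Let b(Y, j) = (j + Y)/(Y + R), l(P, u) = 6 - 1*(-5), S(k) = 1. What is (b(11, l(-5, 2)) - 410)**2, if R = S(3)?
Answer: 5997601/36 ≈ 1.6660e+5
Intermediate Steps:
l(P, u) = 11 (l(P, u) = 6 + 5 = 11)
R = 1
b(Y, j) = (Y + j)/(1 + Y) (b(Y, j) = (j + Y)/(Y + 1) = (Y + j)/(1 + Y))
(b(11, l(-5, 2)) - 410)**2 = ((11 + 11)/(1 + 11) - 410)**2 = (22/12 - 410)**2 = ((1/12)*22 - 410)**2 = (11/6 - 410)**2 = (-2449/6)**2 = 5997601/36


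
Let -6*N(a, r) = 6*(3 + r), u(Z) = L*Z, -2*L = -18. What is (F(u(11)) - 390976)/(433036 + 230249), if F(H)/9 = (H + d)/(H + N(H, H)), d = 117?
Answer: -391624/663285 ≈ -0.59043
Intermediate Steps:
L = 9 (L = -1/2*(-18) = 9)
u(Z) = 9*Z
N(a, r) = -3 - r (N(a, r) = -(3 + r) = -(18 + 6*r)/6 = -3 - r)
F(H) = -351 - 3*H (F(H) = 9*((H + 117)/(H + (-3 - H))) = 9*((117 + H)/(-3)) = 9*((117 + H)*(-1/3)) = 9*(-39 - H/3) = -351 - 3*H)
(F(u(11)) - 390976)/(433036 + 230249) = ((-351 - 27*11) - 390976)/(433036 + 230249) = ((-351 - 3*99) - 390976)/663285 = ((-351 - 297) - 390976)*(1/663285) = (-648 - 390976)*(1/663285) = -391624*1/663285 = -391624/663285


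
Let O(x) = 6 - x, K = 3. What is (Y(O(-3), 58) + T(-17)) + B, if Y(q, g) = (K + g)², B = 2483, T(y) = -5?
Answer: 6199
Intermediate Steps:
Y(q, g) = (3 + g)²
(Y(O(-3), 58) + T(-17)) + B = ((3 + 58)² - 5) + 2483 = (61² - 5) + 2483 = (3721 - 5) + 2483 = 3716 + 2483 = 6199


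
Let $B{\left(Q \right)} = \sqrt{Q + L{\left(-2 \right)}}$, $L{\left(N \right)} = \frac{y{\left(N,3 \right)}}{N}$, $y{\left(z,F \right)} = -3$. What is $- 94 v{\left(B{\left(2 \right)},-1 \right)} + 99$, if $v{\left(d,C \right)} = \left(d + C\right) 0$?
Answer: $99$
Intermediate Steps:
$L{\left(N \right)} = - \frac{3}{N}$
$B{\left(Q \right)} = \sqrt{\frac{3}{2} + Q}$ ($B{\left(Q \right)} = \sqrt{Q - \frac{3}{-2}} = \sqrt{Q - - \frac{3}{2}} = \sqrt{Q + \frac{3}{2}} = \sqrt{\frac{3}{2} + Q}$)
$v{\left(d,C \right)} = 0$ ($v{\left(d,C \right)} = \left(C + d\right) 0 = 0$)
$- 94 v{\left(B{\left(2 \right)},-1 \right)} + 99 = \left(-94\right) 0 + 99 = 0 + 99 = 99$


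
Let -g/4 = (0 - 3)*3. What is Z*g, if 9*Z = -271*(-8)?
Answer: 8672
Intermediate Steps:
g = 36 (g = -4*(0 - 3)*3 = -(-12)*3 = -4*(-9) = 36)
Z = 2168/9 (Z = (-271*(-8))/9 = (1/9)*2168 = 2168/9 ≈ 240.89)
Z*g = (2168/9)*36 = 8672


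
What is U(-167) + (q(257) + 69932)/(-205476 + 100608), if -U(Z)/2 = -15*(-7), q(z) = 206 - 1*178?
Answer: -1841020/8739 ≈ -210.67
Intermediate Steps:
q(z) = 28 (q(z) = 206 - 178 = 28)
U(Z) = -210 (U(Z) = -(-30)*(-7) = -2*105 = -210)
U(-167) + (q(257) + 69932)/(-205476 + 100608) = -210 + (28 + 69932)/(-205476 + 100608) = -210 + 69960/(-104868) = -210 + 69960*(-1/104868) = -210 - 5830/8739 = -1841020/8739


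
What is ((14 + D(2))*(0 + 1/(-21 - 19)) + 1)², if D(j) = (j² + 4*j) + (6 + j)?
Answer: 9/400 ≈ 0.022500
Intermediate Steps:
D(j) = 6 + j² + 5*j
((14 + D(2))*(0 + 1/(-21 - 19)) + 1)² = ((14 + (6 + 2² + 5*2))*(0 + 1/(-21 - 19)) + 1)² = ((14 + (6 + 4 + 10))*(0 + 1/(-40)) + 1)² = ((14 + 20)*(0 - 1/40) + 1)² = (34*(-1/40) + 1)² = (-17/20 + 1)² = (3/20)² = 9/400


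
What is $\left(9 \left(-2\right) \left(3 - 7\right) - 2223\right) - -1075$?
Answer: $-1076$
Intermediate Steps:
$\left(9 \left(-2\right) \left(3 - 7\right) - 2223\right) - -1075 = \left(- 18 \left(3 - 7\right) - 2223\right) + 1075 = \left(\left(-18\right) \left(-4\right) - 2223\right) + 1075 = \left(72 - 2223\right) + 1075 = -2151 + 1075 = -1076$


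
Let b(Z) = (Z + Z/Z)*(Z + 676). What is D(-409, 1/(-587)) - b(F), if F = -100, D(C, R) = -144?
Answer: 56880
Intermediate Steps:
b(Z) = (1 + Z)*(676 + Z) (b(Z) = (Z + 1)*(676 + Z) = (1 + Z)*(676 + Z))
D(-409, 1/(-587)) - b(F) = -144 - (676 + (-100)² + 677*(-100)) = -144 - (676 + 10000 - 67700) = -144 - 1*(-57024) = -144 + 57024 = 56880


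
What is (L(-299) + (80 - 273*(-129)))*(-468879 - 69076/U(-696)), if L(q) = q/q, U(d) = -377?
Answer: -6237096840486/377 ≈ -1.6544e+10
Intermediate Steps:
L(q) = 1
(L(-299) + (80 - 273*(-129)))*(-468879 - 69076/U(-696)) = (1 + (80 - 273*(-129)))*(-468879 - 69076/(-377)) = (1 + (80 + 35217))*(-468879 - 69076*(-1/377)) = (1 + 35297)*(-468879 + 69076/377) = 35298*(-176698307/377) = -6237096840486/377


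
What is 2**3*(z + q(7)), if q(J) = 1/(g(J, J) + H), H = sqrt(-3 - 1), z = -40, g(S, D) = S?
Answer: -16904/53 - 16*I/53 ≈ -318.94 - 0.30189*I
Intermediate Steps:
H = 2*I (H = sqrt(-4) = 2*I ≈ 2.0*I)
q(J) = 1/(J + 2*I)
2**3*(z + q(7)) = 2**3*(-40 + 1/(7 + 2*I)) = 8*(-40 + (7 - 2*I)/53) = -320 + 8*(7 - 2*I)/53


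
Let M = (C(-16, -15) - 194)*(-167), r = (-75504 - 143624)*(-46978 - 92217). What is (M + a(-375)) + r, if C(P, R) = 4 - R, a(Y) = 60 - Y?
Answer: 30501551620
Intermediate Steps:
r = 30501521960 (r = -219128*(-139195) = 30501521960)
M = 29225 (M = ((4 - 1*(-15)) - 194)*(-167) = ((4 + 15) - 194)*(-167) = (19 - 194)*(-167) = -175*(-167) = 29225)
(M + a(-375)) + r = (29225 + (60 - 1*(-375))) + 30501521960 = (29225 + (60 + 375)) + 30501521960 = (29225 + 435) + 30501521960 = 29660 + 30501521960 = 30501551620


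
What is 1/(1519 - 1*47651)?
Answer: -1/46132 ≈ -2.1677e-5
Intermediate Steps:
1/(1519 - 1*47651) = 1/(1519 - 47651) = 1/(-46132) = -1/46132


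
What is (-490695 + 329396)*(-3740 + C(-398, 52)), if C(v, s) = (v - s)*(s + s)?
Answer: 8152051460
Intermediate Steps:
C(v, s) = 2*s*(v - s) (C(v, s) = (v - s)*(2*s) = 2*s*(v - s))
(-490695 + 329396)*(-3740 + C(-398, 52)) = (-490695 + 329396)*(-3740 + 2*52*(-398 - 1*52)) = -161299*(-3740 + 2*52*(-398 - 52)) = -161299*(-3740 + 2*52*(-450)) = -161299*(-3740 - 46800) = -161299*(-50540) = 8152051460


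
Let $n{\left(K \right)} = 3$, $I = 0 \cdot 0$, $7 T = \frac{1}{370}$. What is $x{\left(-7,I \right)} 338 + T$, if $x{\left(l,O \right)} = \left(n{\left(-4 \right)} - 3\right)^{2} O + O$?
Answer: $\frac{1}{2590} \approx 0.0003861$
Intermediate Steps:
$T = \frac{1}{2590}$ ($T = \frac{1}{7 \cdot 370} = \frac{1}{7} \cdot \frac{1}{370} = \frac{1}{2590} \approx 0.0003861$)
$I = 0$
$x{\left(l,O \right)} = O$ ($x{\left(l,O \right)} = \left(3 - 3\right)^{2} O + O = 0^{2} O + O = 0 O + O = 0 + O = O$)
$x{\left(-7,I \right)} 338 + T = 0 \cdot 338 + \frac{1}{2590} = 0 + \frac{1}{2590} = \frac{1}{2590}$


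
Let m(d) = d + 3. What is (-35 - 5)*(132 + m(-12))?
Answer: -4920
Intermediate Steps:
m(d) = 3 + d
(-35 - 5)*(132 + m(-12)) = (-35 - 5)*(132 + (3 - 12)) = -40*(132 - 9) = -40*123 = -4920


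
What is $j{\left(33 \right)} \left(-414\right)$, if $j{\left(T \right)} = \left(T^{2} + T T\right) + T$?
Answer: $-915354$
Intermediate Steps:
$j{\left(T \right)} = T + 2 T^{2}$ ($j{\left(T \right)} = \left(T^{2} + T^{2}\right) + T = 2 T^{2} + T = T + 2 T^{2}$)
$j{\left(33 \right)} \left(-414\right) = 33 \left(1 + 2 \cdot 33\right) \left(-414\right) = 33 \left(1 + 66\right) \left(-414\right) = 33 \cdot 67 \left(-414\right) = 2211 \left(-414\right) = -915354$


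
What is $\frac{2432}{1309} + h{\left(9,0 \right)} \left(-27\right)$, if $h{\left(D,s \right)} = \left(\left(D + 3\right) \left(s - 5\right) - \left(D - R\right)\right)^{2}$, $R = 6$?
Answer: $- \frac{140273935}{1309} \approx -1.0716 \cdot 10^{5}$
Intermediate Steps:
$h{\left(D,s \right)} = \left(6 - D + \left(-5 + s\right) \left(3 + D\right)\right)^{2}$ ($h{\left(D,s \right)} = \left(\left(D + 3\right) \left(s - 5\right) - \left(-6 + D\right)\right)^{2} = \left(\left(3 + D\right) \left(-5 + s\right) - \left(-6 + D\right)\right)^{2} = \left(\left(-5 + s\right) \left(3 + D\right) - \left(-6 + D\right)\right)^{2} = \left(6 - D + \left(-5 + s\right) \left(3 + D\right)\right)^{2}$)
$\frac{2432}{1309} + h{\left(9,0 \right)} \left(-27\right) = \frac{2432}{1309} + \left(-9 - 54 + 3 \cdot 0 + 9 \cdot 0\right)^{2} \left(-27\right) = 2432 \cdot \frac{1}{1309} + \left(-9 - 54 + 0 + 0\right)^{2} \left(-27\right) = \frac{2432}{1309} + \left(-63\right)^{2} \left(-27\right) = \frac{2432}{1309} + 3969 \left(-27\right) = \frac{2432}{1309} - 107163 = - \frac{140273935}{1309}$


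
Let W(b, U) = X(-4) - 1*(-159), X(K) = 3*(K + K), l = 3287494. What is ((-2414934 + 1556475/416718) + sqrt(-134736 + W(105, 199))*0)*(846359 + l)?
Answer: -154077108363132143/15434 ≈ -9.9830e+12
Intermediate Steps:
X(K) = 6*K (X(K) = 3*(2*K) = 6*K)
W(b, U) = 135 (W(b, U) = 6*(-4) - 1*(-159) = -24 + 159 = 135)
((-2414934 + 1556475/416718) + sqrt(-134736 + W(105, 199))*0)*(846359 + l) = ((-2414934 + 1556475/416718) + sqrt(-134736 + 135)*0)*(846359 + 3287494) = ((-2414934 + 1556475*(1/416718)) + sqrt(-134601)*0)*4133853 = ((-2414934 + 518825/138906) + (I*sqrt(134601))*0)*4133853 = (-335448303379/138906 + 0)*4133853 = -335448303379/138906*4133853 = -154077108363132143/15434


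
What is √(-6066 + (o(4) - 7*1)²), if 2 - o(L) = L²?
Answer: 75*I ≈ 75.0*I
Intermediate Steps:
o(L) = 2 - L²
√(-6066 + (o(4) - 7*1)²) = √(-6066 + ((2 - 1*4²) - 7*1)²) = √(-6066 + ((2 - 1*16) - 7)²) = √(-6066 + ((2 - 16) - 7)²) = √(-6066 + (-14 - 7)²) = √(-6066 + (-21)²) = √(-6066 + 441) = √(-5625) = 75*I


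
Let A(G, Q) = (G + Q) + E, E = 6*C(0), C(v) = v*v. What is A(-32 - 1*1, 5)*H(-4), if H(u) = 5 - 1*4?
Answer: -28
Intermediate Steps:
C(v) = v**2
E = 0 (E = 6*0**2 = 6*0 = 0)
A(G, Q) = G + Q (A(G, Q) = (G + Q) + 0 = G + Q)
H(u) = 1 (H(u) = 5 - 4 = 1)
A(-32 - 1*1, 5)*H(-4) = ((-32 - 1*1) + 5)*1 = ((-32 - 1) + 5)*1 = (-33 + 5)*1 = -28*1 = -28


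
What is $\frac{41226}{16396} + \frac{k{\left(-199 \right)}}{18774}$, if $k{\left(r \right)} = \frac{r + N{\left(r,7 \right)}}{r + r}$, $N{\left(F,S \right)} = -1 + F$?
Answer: $\frac{3667254259}{1458473388} \approx 2.5144$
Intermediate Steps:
$k{\left(r \right)} = \frac{-1 + 2 r}{2 r}$ ($k{\left(r \right)} = \frac{r + \left(-1 + r\right)}{r + r} = \frac{-1 + 2 r}{2 r}$)
$\frac{41226}{16396} + \frac{k{\left(-199 \right)}}{18774} = \frac{41226}{16396} + \frac{\frac{1}{-199} \left(- \frac{1}{2} - 199\right)}{18774} = 41226 \cdot \frac{1}{16396} + \left(- \frac{1}{199}\right) \left(- \frac{399}{2}\right) \frac{1}{18774} = \frac{20613}{8198} + \frac{399}{398} \cdot \frac{1}{18774} = \frac{20613}{8198} + \frac{19}{355812} = \frac{3667254259}{1458473388}$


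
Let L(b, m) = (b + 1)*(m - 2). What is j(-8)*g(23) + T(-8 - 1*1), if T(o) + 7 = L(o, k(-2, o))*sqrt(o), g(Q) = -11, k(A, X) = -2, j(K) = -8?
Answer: 81 + 96*I ≈ 81.0 + 96.0*I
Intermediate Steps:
L(b, m) = (1 + b)*(-2 + m)
T(o) = -7 + sqrt(o)*(-4 - 4*o) (T(o) = -7 + (-2 - 2 - 2*o + o*(-2))*sqrt(o) = -7 + (-2 - 2 - 2*o - 2*o)*sqrt(o) = -7 + (-4 - 4*o)*sqrt(o) = -7 + sqrt(o)*(-4 - 4*o))
j(-8)*g(23) + T(-8 - 1*1) = -8*(-11) + (-7 - 4*sqrt(-8 - 1*1)*(1 + (-8 - 1*1))) = 88 + (-7 - 4*sqrt(-8 - 1)*(1 + (-8 - 1))) = 88 + (-7 - 4*sqrt(-9)*(1 - 9)) = 88 + (-7 - 4*3*I*(-8)) = 88 + (-7 + 96*I) = 81 + 96*I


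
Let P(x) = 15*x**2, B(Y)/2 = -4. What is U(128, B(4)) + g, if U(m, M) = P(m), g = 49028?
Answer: 294788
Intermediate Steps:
B(Y) = -8 (B(Y) = 2*(-4) = -8)
U(m, M) = 15*m**2
U(128, B(4)) + g = 15*128**2 + 49028 = 15*16384 + 49028 = 245760 + 49028 = 294788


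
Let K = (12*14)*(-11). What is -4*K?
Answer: 7392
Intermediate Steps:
K = -1848 (K = 168*(-11) = -1848)
-4*K = -4*(-1848) = 7392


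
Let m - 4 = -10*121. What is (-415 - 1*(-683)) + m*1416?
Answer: -1707428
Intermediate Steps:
m = -1206 (m = 4 - 10*121 = 4 - 1210 = -1206)
(-415 - 1*(-683)) + m*1416 = (-415 - 1*(-683)) - 1206*1416 = (-415 + 683) - 1707696 = 268 - 1707696 = -1707428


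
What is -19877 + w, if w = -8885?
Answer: -28762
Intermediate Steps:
-19877 + w = -19877 - 8885 = -28762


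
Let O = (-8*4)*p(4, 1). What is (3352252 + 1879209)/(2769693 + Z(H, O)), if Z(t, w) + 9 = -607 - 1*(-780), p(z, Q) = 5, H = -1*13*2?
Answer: 5231461/2769857 ≈ 1.8887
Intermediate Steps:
H = -26 (H = -13*2 = -26)
O = -160 (O = -8*4*5 = -32*5 = -160)
Z(t, w) = 164 (Z(t, w) = -9 + (-607 - 1*(-780)) = -9 + (-607 + 780) = -9 + 173 = 164)
(3352252 + 1879209)/(2769693 + Z(H, O)) = (3352252 + 1879209)/(2769693 + 164) = 5231461/2769857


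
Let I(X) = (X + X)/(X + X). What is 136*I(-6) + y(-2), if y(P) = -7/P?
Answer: 279/2 ≈ 139.50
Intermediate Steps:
I(X) = 1 (I(X) = (2*X)/((2*X)) = (2*X)*(1/(2*X)) = 1)
136*I(-6) + y(-2) = 136*1 - 7/(-2) = 136 - 7*(-½) = 136 + 7/2 = 279/2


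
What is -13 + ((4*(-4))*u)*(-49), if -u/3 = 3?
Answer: -7069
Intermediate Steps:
u = -9 (u = -3*3 = -9)
-13 + ((4*(-4))*u)*(-49) = -13 + ((4*(-4))*(-9))*(-49) = -13 - 16*(-9)*(-49) = -13 + 144*(-49) = -13 - 7056 = -7069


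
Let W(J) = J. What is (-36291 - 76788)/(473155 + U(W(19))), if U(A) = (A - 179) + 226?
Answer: -113079/473221 ≈ -0.23896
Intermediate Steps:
U(A) = 47 + A (U(A) = (-179 + A) + 226 = 47 + A)
(-36291 - 76788)/(473155 + U(W(19))) = (-36291 - 76788)/(473155 + (47 + 19)) = -113079/(473155 + 66) = -113079/473221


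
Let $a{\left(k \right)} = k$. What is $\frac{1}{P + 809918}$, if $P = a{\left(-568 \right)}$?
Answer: $\frac{1}{809350} \approx 1.2356 \cdot 10^{-6}$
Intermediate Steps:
$P = -568$
$\frac{1}{P + 809918} = \frac{1}{-568 + 809918} = \frac{1}{809350}$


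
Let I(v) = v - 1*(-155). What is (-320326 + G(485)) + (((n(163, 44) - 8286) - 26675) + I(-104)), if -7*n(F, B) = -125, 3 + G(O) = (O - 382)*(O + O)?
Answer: -1787178/7 ≈ -2.5531e+5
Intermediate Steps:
G(O) = -3 + 2*O*(-382 + O) (G(O) = -3 + (O - 382)*(O + O) = -3 + (-382 + O)*(2*O) = -3 + 2*O*(-382 + O))
n(F, B) = 125/7 (n(F, B) = -1/7*(-125) = 125/7)
I(v) = 155 + v (I(v) = v + 155 = 155 + v)
(-320326 + G(485)) + (((n(163, 44) - 8286) - 26675) + I(-104)) = (-320326 + (-3 - 764*485 + 2*485**2)) + (((125/7 - 8286) - 26675) + (155 - 104)) = (-320326 + (-3 - 370540 + 2*235225)) + ((-57877/7 - 26675) + 51) = (-320326 + (-3 - 370540 + 470450)) + (-244602/7 + 51) = (-320326 + 99907) - 244245/7 = -220419 - 244245/7 = -1787178/7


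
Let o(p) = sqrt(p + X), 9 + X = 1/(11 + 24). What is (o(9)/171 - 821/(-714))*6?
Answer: 821/119 + 2*sqrt(35)/1995 ≈ 6.9051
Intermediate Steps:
X = -314/35 (X = -9 + 1/(11 + 24) = -9 + 1/35 = -314/35 ≈ -8.9714)
o(p) = sqrt(-314/35 + p) (o(p) = sqrt(p - 314/35) = sqrt(-314/35 + p))
(o(9)/171 - 821/(-714))*6 = ((sqrt(-10990 + 1225*9)/35)/171 - 821/(-714))*6 = ((sqrt(-10990 + 11025)/35)*(1/171) - 821*(-1/714))*6 = ((sqrt(35)/35)*(1/171) + 821/714)*6 = (sqrt(35)/5985 + 821/714)*6 = (821/714 + sqrt(35)/5985)*6 = 821/119 + 2*sqrt(35)/1995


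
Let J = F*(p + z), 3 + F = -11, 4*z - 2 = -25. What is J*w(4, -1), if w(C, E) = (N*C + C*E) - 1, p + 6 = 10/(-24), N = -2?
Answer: -6643/3 ≈ -2214.3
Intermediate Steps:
z = -23/4 (z = ½ + (¼)*(-25) = ½ - 25/4 = -23/4 ≈ -5.7500)
F = -14 (F = -3 - 11 = -14)
p = -77/12 (p = -6 + 10/(-24) = -6 + 10*(-1/24) = -6 - 5/12 = -77/12 ≈ -6.4167)
w(C, E) = -1 - 2*C + C*E (w(C, E) = (-2*C + C*E) - 1 = -1 - 2*C + C*E)
J = 511/3 (J = -14*(-77/12 - 23/4) = -14*(-73/6) = 511/3 ≈ 170.33)
J*w(4, -1) = 511*(-1 - 2*4 + 4*(-1))/3 = 511*(-1 - 8 - 4)/3 = (511/3)*(-13) = -6643/3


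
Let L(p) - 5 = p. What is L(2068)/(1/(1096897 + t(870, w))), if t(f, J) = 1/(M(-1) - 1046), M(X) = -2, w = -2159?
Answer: 2383013118015/1048 ≈ 2.2739e+9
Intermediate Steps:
L(p) = 5 + p
t(f, J) = -1/1048 (t(f, J) = 1/(-2 - 1046) = 1/(-1048) = -1/1048)
L(2068)/(1/(1096897 + t(870, w))) = (5 + 2068)/(1/(1096897 - 1/1048)) = 2073/(1/(1149548055/1048)) = 2073/(1048/1149548055) = 2073*(1149548055/1048) = 2383013118015/1048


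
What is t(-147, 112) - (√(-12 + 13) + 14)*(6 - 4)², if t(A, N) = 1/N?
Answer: -6719/112 ≈ -59.991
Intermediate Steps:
t(-147, 112) - (√(-12 + 13) + 14)*(6 - 4)² = 1/112 - (√(-12 + 13) + 14)*(6 - 4)² = 1/112 - (√1 + 14)*2² = 1/112 - (1 + 14)*4 = 1/112 - 15*4 = 1/112 - 1*60 = 1/112 - 60 = -6719/112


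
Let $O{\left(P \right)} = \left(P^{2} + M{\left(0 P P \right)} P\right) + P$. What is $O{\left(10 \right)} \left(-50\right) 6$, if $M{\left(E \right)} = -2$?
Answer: $-27000$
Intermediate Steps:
$O{\left(P \right)} = P^{2} - P$ ($O{\left(P \right)} = \left(P^{2} - 2 P\right) + P = P^{2} - P$)
$O{\left(10 \right)} \left(-50\right) 6 = 10 \left(-1 + 10\right) \left(-50\right) 6 = 10 \cdot 9 \left(-50\right) 6 = 90 \left(-50\right) 6 = \left(-4500\right) 6 = -27000$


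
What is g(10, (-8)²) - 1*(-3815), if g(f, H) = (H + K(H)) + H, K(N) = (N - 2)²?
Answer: 7787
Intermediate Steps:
K(N) = (-2 + N)²
g(f, H) = (-2 + H)² + 2*H (g(f, H) = (H + (-2 + H)²) + H = (-2 + H)² + 2*H)
g(10, (-8)²) - 1*(-3815) = ((-2 + (-8)²)² + 2*(-8)²) - 1*(-3815) = ((-2 + 64)² + 2*64) + 3815 = (62² + 128) + 3815 = (3844 + 128) + 3815 = 3972 + 3815 = 7787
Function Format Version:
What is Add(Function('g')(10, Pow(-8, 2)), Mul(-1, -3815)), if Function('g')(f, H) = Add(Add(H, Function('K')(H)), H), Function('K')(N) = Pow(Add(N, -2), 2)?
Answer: 7787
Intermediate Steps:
Function('K')(N) = Pow(Add(-2, N), 2)
Function('g')(f, H) = Add(Pow(Add(-2, H), 2), Mul(2, H)) (Function('g')(f, H) = Add(Add(H, Pow(Add(-2, H), 2)), H) = Add(Pow(Add(-2, H), 2), Mul(2, H)))
Add(Function('g')(10, Pow(-8, 2)), Mul(-1, -3815)) = Add(Add(Pow(Add(-2, Pow(-8, 2)), 2), Mul(2, Pow(-8, 2))), Mul(-1, -3815)) = Add(Add(Pow(Add(-2, 64), 2), Mul(2, 64)), 3815) = Add(Add(Pow(62, 2), 128), 3815) = Add(Add(3844, 128), 3815) = Add(3972, 3815) = 7787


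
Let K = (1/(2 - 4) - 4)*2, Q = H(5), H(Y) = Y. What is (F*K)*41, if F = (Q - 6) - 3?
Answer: 1476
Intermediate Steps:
Q = 5
K = -9 (K = (1/(-2) - 4)*2 = (-½ - 4)*2 = -9/2*2 = -9)
F = -4 (F = (5 - 6) - 3 = -1 - 3 = -4)
(F*K)*41 = -4*(-9)*41 = 36*41 = 1476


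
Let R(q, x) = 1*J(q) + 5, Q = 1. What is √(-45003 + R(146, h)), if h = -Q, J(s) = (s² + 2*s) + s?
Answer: 2*I*√5811 ≈ 152.46*I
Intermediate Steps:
J(s) = s² + 3*s
h = -1 (h = -1*1 = -1)
R(q, x) = 5 + q*(3 + q) (R(q, x) = 1*(q*(3 + q)) + 5 = q*(3 + q) + 5 = 5 + q*(3 + q))
√(-45003 + R(146, h)) = √(-45003 + (5 + 146*(3 + 146))) = √(-45003 + (5 + 146*149)) = √(-45003 + (5 + 21754)) = √(-45003 + 21759) = √(-23244) = 2*I*√5811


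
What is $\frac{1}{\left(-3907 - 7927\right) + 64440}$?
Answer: $\frac{1}{52606} \approx 1.9009 \cdot 10^{-5}$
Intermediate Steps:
$\frac{1}{\left(-3907 - 7927\right) + 64440} = \frac{1}{-11834 + 64440} = \frac{1}{52606}$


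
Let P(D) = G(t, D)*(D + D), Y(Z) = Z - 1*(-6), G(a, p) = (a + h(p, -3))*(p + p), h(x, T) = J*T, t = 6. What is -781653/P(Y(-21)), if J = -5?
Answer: -260551/6300 ≈ -41.357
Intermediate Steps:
h(x, T) = -5*T
G(a, p) = 2*p*(15 + a) (G(a, p) = (a - 5*(-3))*(p + p) = (a + 15)*(2*p) = (15 + a)*(2*p) = 2*p*(15 + a))
Y(Z) = 6 + Z (Y(Z) = Z + 6 = 6 + Z)
P(D) = 84*D² (P(D) = (2*D*(15 + 6))*(D + D) = (2*D*21)*(2*D) = (42*D)*(2*D) = 84*D²)
-781653/P(Y(-21)) = -781653*1/(84*(6 - 21)²) = -781653/(84*(-15)²) = -781653/(84*225) = -781653/18900 = -781653*1/18900 = -260551/6300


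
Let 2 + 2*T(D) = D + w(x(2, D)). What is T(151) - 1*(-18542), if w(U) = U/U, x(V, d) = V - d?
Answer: 18617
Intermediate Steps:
w(U) = 1
T(D) = -½ + D/2 (T(D) = -1 + (D + 1)/2 = -1 + (1 + D)/2 = -1 + (½ + D/2) = -½ + D/2)
T(151) - 1*(-18542) = (-½ + (½)*151) - 1*(-18542) = (-½ + 151/2) + 18542 = 75 + 18542 = 18617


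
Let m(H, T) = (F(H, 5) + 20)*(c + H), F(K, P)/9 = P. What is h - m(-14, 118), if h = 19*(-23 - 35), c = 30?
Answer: -2142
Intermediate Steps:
F(K, P) = 9*P
m(H, T) = 1950 + 65*H (m(H, T) = (9*5 + 20)*(30 + H) = (45 + 20)*(30 + H) = 65*(30 + H) = 1950 + 65*H)
h = -1102 (h = 19*(-58) = -1102)
h - m(-14, 118) = -1102 - (1950 + 65*(-14)) = -1102 - (1950 - 910) = -1102 - 1*1040 = -1102 - 1040 = -2142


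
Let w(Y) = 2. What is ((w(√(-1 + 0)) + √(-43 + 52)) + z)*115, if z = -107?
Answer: -11730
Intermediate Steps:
((w(√(-1 + 0)) + √(-43 + 52)) + z)*115 = ((2 + √(-43 + 52)) - 107)*115 = ((2 + √9) - 107)*115 = ((2 + 3) - 107)*115 = (5 - 107)*115 = -102*115 = -11730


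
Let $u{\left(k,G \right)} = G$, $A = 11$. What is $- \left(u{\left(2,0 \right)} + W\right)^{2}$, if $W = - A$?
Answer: $-121$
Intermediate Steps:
$W = -11$ ($W = \left(-1\right) 11 = -11$)
$- \left(u{\left(2,0 \right)} + W\right)^{2} = - \left(0 - 11\right)^{2} = - \left(-11\right)^{2} = \left(-1\right) 121 = -121$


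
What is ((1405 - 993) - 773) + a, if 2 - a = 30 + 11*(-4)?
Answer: -345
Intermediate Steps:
a = 16 (a = 2 - (30 + 11*(-4)) = 2 - (30 - 44) = 2 - 1*(-14) = 2 + 14 = 16)
((1405 - 993) - 773) + a = ((1405 - 993) - 773) + 16 = (412 - 773) + 16 = -361 + 16 = -345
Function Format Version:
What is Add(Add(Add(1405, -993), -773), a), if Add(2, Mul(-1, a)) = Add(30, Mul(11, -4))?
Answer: -345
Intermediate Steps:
a = 16 (a = Add(2, Mul(-1, Add(30, Mul(11, -4)))) = Add(2, Mul(-1, Add(30, -44))) = Add(2, Mul(-1, -14)) = Add(2, 14) = 16)
Add(Add(Add(1405, -993), -773), a) = Add(Add(Add(1405, -993), -773), 16) = Add(Add(412, -773), 16) = Add(-361, 16) = -345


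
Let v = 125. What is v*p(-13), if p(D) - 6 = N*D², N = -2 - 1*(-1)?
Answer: -20375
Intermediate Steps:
N = -1 (N = -2 + 1 = -1)
p(D) = 6 - D²
v*p(-13) = 125*(6 - 1*(-13)²) = 125*(6 - 1*169) = 125*(6 - 169) = 125*(-163) = -20375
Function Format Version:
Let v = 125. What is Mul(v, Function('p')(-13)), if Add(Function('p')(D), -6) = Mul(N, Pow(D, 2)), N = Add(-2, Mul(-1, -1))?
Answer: -20375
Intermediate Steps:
N = -1 (N = Add(-2, 1) = -1)
Function('p')(D) = Add(6, Mul(-1, Pow(D, 2)))
Mul(v, Function('p')(-13)) = Mul(125, Add(6, Mul(-1, Pow(-13, 2)))) = Mul(125, Add(6, Mul(-1, 169))) = Mul(125, Add(6, -169)) = Mul(125, -163) = -20375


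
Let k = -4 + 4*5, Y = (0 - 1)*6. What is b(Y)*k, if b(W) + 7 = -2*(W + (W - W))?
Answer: 80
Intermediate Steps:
Y = -6 (Y = -1*6 = -6)
b(W) = -7 - 2*W (b(W) = -7 - 2*(W + (W - W)) = -7 - 2*(W + 0) = -7 - 2*W)
k = 16 (k = -4 + 20 = 16)
b(Y)*k = (-7 - 2*(-6))*16 = (-7 + 12)*16 = 5*16 = 80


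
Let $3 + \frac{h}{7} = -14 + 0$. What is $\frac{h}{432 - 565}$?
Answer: $\frac{17}{19} \approx 0.89474$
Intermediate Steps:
$h = -119$ ($h = -21 + 7 \left(-14 + 0\right) = -21 + 7 \left(-14\right) = -21 - 98 = -119$)
$\frac{h}{432 - 565} = \frac{1}{432 - 565} \left(-119\right) = \frac{1}{-133} \left(-119\right) = \left(- \frac{1}{133}\right) \left(-119\right) = \frac{17}{19}$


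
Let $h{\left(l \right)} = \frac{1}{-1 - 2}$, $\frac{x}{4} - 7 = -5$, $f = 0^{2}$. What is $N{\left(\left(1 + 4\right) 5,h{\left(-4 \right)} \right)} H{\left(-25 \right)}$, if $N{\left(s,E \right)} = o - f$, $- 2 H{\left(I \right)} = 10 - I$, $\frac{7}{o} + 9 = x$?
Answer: $\frac{245}{2} \approx 122.5$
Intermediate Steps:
$f = 0$
$x = 8$ ($x = 28 + 4 \left(-5\right) = 28 - 20 = 8$)
$o = -7$ ($o = \frac{7}{-9 + 8} = \frac{7}{-1} = 7 \left(-1\right) = -7$)
$h{\left(l \right)} = - \frac{1}{3}$ ($h{\left(l \right)} = \frac{1}{-3} = - \frac{1}{3}$)
$H{\left(I \right)} = -5 + \frac{I}{2}$ ($H{\left(I \right)} = - \frac{10 - I}{2} = -5 + \frac{I}{2}$)
$N{\left(s,E \right)} = -7$ ($N{\left(s,E \right)} = -7 - 0 = -7 + 0 = -7$)
$N{\left(\left(1 + 4\right) 5,h{\left(-4 \right)} \right)} H{\left(-25 \right)} = - 7 \left(-5 + \frac{1}{2} \left(-25\right)\right) = - 7 \left(-5 - \frac{25}{2}\right) = \left(-7\right) \left(- \frac{35}{2}\right) = \frac{245}{2}$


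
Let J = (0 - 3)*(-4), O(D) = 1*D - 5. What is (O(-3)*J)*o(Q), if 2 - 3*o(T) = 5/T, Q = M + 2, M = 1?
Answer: -32/3 ≈ -10.667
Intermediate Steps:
O(D) = -5 + D (O(D) = D - 5 = -5 + D)
Q = 3 (Q = 1 + 2 = 3)
J = 12 (J = -3*(-4) = 12)
o(T) = ⅔ - 5/(3*T)
(O(-3)*J)*o(Q) = ((-5 - 3)*12)*((⅓)*(-5 + 2*3)/3) = (-8*12)*((⅓)*(⅓)*(-5 + 6)) = -32/3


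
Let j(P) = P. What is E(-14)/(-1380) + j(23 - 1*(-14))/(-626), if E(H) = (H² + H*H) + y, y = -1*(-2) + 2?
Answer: -24913/71990 ≈ -0.34606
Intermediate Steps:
y = 4 (y = 2 + 2 = 4)
E(H) = 4 + 2*H² (E(H) = (H² + H*H) + 4 = (H² + H²) + 4 = 2*H² + 4 = 4 + 2*H²)
E(-14)/(-1380) + j(23 - 1*(-14))/(-626) = (4 + 2*(-14)²)/(-1380) + (23 - 1*(-14))/(-626) = (4 + 2*196)*(-1/1380) + (23 + 14)*(-1/626) = (4 + 392)*(-1/1380) + 37*(-1/626) = 396*(-1/1380) - 37/626 = -33/115 - 37/626 = -24913/71990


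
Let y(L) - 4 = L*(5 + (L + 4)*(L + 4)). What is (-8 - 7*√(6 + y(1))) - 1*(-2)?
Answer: -6 - 14*√10 ≈ -50.272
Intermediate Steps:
y(L) = 4 + L*(5 + (4 + L)²) (y(L) = 4 + L*(5 + (L + 4)*(L + 4)) = 4 + L*(5 + (4 + L)*(4 + L)) = 4 + L*(5 + (4 + L)²))
(-8 - 7*√(6 + y(1))) - 1*(-2) = (-8 - 7*√(6 + (4 + 5*1 + 1*(4 + 1)²))) - 1*(-2) = (-8 - 7*√(6 + (4 + 5 + 1*5²))) + 2 = (-8 - 7*√(6 + (4 + 5 + 1*25))) + 2 = (-8 - 7*√(6 + (4 + 5 + 25))) + 2 = (-8 - 7*√(6 + 34)) + 2 = (-8 - 14*√10) + 2 = -6 - 14*√10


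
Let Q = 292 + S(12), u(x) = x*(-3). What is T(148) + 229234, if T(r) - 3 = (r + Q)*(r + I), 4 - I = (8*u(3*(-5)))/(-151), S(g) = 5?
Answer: 44988627/151 ≈ 2.9794e+5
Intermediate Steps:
u(x) = -3*x
Q = 297 (Q = 292 + 5 = 297)
I = 964/151 (I = 4 - 8*(-9*(-5))/(-151) = 4 - 8*(-3*(-15))*(-1)/151 = 4 - 8*45*(-1)/151 = 4 - 360*(-1)/151 = 4 - 1*(-360/151) = 4 + 360/151 = 964/151 ≈ 6.3841)
T(r) = 3 + (297 + r)*(964/151 + r) (T(r) = 3 + (r + 297)*(r + 964/151) = 3 + (297 + r)*(964/151 + r))
T(148) + 229234 = (286761/151 + 148² + (45811/151)*148) + 229234 = (286761/151 + 21904 + 6780028/151) + 229234 = 10374293/151 + 229234 = 44988627/151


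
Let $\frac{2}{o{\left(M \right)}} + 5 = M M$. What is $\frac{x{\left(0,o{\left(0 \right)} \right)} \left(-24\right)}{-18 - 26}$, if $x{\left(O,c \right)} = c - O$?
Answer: $- \frac{12}{55} \approx -0.21818$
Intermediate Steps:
$o{\left(M \right)} = \frac{2}{-5 + M^{2}}$ ($o{\left(M \right)} = \frac{2}{-5 + M M} = \frac{2}{-5 + M^{2}}$)
$\frac{x{\left(0,o{\left(0 \right)} \right)} \left(-24\right)}{-18 - 26} = \frac{\left(\frac{2}{-5 + 0^{2}} - 0\right) \left(-24\right)}{-18 - 26} = \frac{\left(\frac{2}{-5 + 0} + 0\right) \left(-24\right)}{-44} = \left(\frac{2}{-5} + 0\right) \left(-24\right) \left(- \frac{1}{44}\right) = \left(2 \left(- \frac{1}{5}\right) + 0\right) \left(-24\right) \left(- \frac{1}{44}\right) = \left(- \frac{2}{5} + 0\right) \left(-24\right) \left(- \frac{1}{44}\right) = \left(- \frac{2}{5}\right) \left(-24\right) \left(- \frac{1}{44}\right) = \frac{48}{5} \left(- \frac{1}{44}\right) = - \frac{12}{55}$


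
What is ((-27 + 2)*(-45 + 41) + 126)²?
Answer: 51076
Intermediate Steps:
((-27 + 2)*(-45 + 41) + 126)² = (-25*(-4) + 126)² = (100 + 126)² = 226² = 51076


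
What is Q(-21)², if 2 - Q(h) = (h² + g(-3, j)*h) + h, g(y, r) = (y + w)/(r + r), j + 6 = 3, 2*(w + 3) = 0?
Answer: 157609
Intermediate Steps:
w = -3 (w = -3 + (½)*0 = -3 + 0 = -3)
j = -3 (j = -6 + 3 = -3)
g(y, r) = (-3 + y)/(2*r) (g(y, r) = (y - 3)/(r + r) = (-3 + y)/((2*r)) = (-3 + y)*(1/(2*r)) = (-3 + y)/(2*r))
Q(h) = 2 - h² - 2*h (Q(h) = 2 - ((h² + ((½)*(-3 - 3)/(-3))*h) + h) = 2 - ((h² + ((½)*(-⅓)*(-6))*h) + h) = 2 - ((h² + 1*h) + h) = 2 - ((h² + h) + h) = 2 - ((h + h²) + h) = 2 - (h² + 2*h) = 2 + (-h² - 2*h) = 2 - h² - 2*h)
Q(-21)² = (2 - 1*(-21)² - 2*(-21))² = (2 - 1*441 + 42)² = (2 - 441 + 42)² = (-397)² = 157609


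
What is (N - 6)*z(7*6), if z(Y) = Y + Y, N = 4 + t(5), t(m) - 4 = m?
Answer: 588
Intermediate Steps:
t(m) = 4 + m
N = 13 (N = 4 + (4 + 5) = 4 + 9 = 13)
z(Y) = 2*Y
(N - 6)*z(7*6) = (13 - 6)*(2*(7*6)) = 7*(2*42) = 7*84 = 588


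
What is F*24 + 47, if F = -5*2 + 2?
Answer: -145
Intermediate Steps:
F = -8 (F = -10 + 2 = -8)
F*24 + 47 = -8*24 + 47 = -192 + 47 = -145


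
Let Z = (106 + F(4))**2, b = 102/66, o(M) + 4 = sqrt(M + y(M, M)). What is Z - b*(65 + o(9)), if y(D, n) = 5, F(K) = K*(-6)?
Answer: 72927/11 - 17*sqrt(14)/11 ≈ 6623.9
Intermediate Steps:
F(K) = -6*K
o(M) = -4 + sqrt(5 + M) (o(M) = -4 + sqrt(M + 5) = -4 + sqrt(5 + M))
b = 17/11 (b = 102*(1/66) = 17/11 ≈ 1.5455)
Z = 6724 (Z = (106 - 6*4)**2 = (106 - 24)**2 = 82**2 = 6724)
Z - b*(65 + o(9)) = 6724 - 17*(65 + (-4 + sqrt(5 + 9)))/11 = 6724 - 17*(65 + (-4 + sqrt(14)))/11 = 6724 - 17*(61 + sqrt(14))/11 = 6724 - (1037/11 + 17*sqrt(14)/11) = 6724 + (-1037/11 - 17*sqrt(14)/11) = 72927/11 - 17*sqrt(14)/11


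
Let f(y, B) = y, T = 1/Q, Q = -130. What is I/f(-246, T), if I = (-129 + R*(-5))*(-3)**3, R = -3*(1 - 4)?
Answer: -783/41 ≈ -19.098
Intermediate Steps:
T = -1/130 (T = 1/(-130) = -1/130 ≈ -0.0076923)
R = 9 (R = -3*(-3) = 9)
I = 4698 (I = (-129 + 9*(-5))*(-3)**3 = (-129 - 45)*(-27) = -174*(-27) = 4698)
I/f(-246, T) = 4698/(-246) = 4698*(-1/246) = -783/41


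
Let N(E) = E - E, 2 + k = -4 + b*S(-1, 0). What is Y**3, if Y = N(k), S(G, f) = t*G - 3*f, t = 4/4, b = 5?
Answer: 0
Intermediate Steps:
t = 1 (t = 4*(1/4) = 1)
S(G, f) = G - 3*f (S(G, f) = 1*G - 3*f = G - 3*f)
k = -11 (k = -2 + (-4 + 5*(-1 - 3*0)) = -2 + (-4 + 5*(-1 + 0)) = -2 + (-4 + 5*(-1)) = -2 + (-4 - 5) = -2 - 9 = -11)
N(E) = 0
Y = 0
Y**3 = 0**3 = 0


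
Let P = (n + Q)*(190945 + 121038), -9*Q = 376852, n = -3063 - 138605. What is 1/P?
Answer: -9/515353486312 ≈ -1.7464e-11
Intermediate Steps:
n = -141668
Q = -376852/9 (Q = -⅑*376852 = -376852/9 ≈ -41872.)
P = -515353486312/9 (P = (-141668 - 376852/9)*(190945 + 121038) = -1651864/9*311983 = -515353486312/9 ≈ -5.7261e+10)
1/P = 1/(-515353486312/9) = -9/515353486312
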